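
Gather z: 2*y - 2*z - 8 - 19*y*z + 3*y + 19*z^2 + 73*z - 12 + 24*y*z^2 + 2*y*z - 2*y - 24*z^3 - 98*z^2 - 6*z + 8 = 3*y - 24*z^3 + z^2*(24*y - 79) + z*(65 - 17*y) - 12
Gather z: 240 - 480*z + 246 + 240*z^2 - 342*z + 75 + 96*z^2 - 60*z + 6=336*z^2 - 882*z + 567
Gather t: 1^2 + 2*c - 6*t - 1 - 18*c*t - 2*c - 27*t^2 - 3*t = -27*t^2 + t*(-18*c - 9)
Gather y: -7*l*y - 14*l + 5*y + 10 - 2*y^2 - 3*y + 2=-14*l - 2*y^2 + y*(2 - 7*l) + 12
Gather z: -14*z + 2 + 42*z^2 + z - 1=42*z^2 - 13*z + 1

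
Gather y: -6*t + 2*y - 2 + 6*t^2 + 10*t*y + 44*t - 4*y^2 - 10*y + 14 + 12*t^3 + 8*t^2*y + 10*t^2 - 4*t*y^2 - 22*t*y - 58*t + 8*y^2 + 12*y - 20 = 12*t^3 + 16*t^2 - 20*t + y^2*(4 - 4*t) + y*(8*t^2 - 12*t + 4) - 8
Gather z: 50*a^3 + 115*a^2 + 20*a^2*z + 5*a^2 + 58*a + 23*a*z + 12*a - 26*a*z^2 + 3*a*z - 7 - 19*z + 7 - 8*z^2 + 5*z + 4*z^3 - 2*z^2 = 50*a^3 + 120*a^2 + 70*a + 4*z^3 + z^2*(-26*a - 10) + z*(20*a^2 + 26*a - 14)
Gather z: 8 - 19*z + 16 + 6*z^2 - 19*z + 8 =6*z^2 - 38*z + 32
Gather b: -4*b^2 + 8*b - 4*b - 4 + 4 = -4*b^2 + 4*b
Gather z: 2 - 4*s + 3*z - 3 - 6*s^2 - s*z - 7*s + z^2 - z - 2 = -6*s^2 - 11*s + z^2 + z*(2 - s) - 3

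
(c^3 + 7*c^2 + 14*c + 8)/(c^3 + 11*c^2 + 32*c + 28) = (c^2 + 5*c + 4)/(c^2 + 9*c + 14)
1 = 1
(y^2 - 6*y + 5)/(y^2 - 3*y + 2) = (y - 5)/(y - 2)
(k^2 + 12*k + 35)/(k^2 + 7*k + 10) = (k + 7)/(k + 2)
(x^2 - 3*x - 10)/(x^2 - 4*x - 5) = (x + 2)/(x + 1)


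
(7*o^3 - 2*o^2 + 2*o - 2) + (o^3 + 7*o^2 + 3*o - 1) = 8*o^3 + 5*o^2 + 5*o - 3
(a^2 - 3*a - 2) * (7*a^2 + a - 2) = 7*a^4 - 20*a^3 - 19*a^2 + 4*a + 4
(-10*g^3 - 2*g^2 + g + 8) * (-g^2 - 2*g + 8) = 10*g^5 + 22*g^4 - 77*g^3 - 26*g^2 - 8*g + 64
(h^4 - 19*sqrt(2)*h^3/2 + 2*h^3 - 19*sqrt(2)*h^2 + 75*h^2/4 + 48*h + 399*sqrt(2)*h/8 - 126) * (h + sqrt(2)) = h^5 - 17*sqrt(2)*h^4/2 + 2*h^4 - 17*sqrt(2)*h^3 - h^3/4 + 10*h^2 + 549*sqrt(2)*h^2/8 - 105*h/4 + 48*sqrt(2)*h - 126*sqrt(2)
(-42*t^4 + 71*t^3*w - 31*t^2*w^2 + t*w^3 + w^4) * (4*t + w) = -168*t^5 + 242*t^4*w - 53*t^3*w^2 - 27*t^2*w^3 + 5*t*w^4 + w^5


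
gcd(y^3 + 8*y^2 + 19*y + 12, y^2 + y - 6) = y + 3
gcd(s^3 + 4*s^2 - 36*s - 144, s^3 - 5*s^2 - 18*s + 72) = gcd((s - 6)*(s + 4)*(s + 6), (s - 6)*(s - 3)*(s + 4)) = s^2 - 2*s - 24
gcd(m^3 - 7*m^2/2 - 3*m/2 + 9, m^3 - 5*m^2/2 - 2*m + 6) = m^2 - m/2 - 3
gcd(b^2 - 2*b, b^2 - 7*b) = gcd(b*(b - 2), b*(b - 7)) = b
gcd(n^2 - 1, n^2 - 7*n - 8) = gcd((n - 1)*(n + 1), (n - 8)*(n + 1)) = n + 1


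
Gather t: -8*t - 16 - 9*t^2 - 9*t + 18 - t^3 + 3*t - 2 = -t^3 - 9*t^2 - 14*t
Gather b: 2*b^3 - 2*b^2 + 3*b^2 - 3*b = 2*b^3 + b^2 - 3*b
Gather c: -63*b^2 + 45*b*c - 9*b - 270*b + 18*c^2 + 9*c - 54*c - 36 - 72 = -63*b^2 - 279*b + 18*c^2 + c*(45*b - 45) - 108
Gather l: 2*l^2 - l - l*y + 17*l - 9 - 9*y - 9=2*l^2 + l*(16 - y) - 9*y - 18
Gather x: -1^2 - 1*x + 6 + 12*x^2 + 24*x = 12*x^2 + 23*x + 5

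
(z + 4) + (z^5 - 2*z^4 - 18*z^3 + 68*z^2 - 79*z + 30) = z^5 - 2*z^4 - 18*z^3 + 68*z^2 - 78*z + 34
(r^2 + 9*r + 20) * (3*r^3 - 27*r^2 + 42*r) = 3*r^5 - 141*r^3 - 162*r^2 + 840*r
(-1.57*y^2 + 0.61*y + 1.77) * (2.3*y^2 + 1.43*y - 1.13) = -3.611*y^4 - 0.8421*y^3 + 6.7174*y^2 + 1.8418*y - 2.0001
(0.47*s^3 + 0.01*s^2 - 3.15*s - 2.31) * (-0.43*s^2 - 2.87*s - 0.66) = -0.2021*s^5 - 1.3532*s^4 + 1.0156*s^3 + 10.0272*s^2 + 8.7087*s + 1.5246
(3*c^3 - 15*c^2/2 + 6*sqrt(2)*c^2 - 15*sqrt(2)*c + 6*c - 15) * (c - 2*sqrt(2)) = 3*c^4 - 15*c^3/2 - 18*c^2 - 12*sqrt(2)*c + 45*c + 30*sqrt(2)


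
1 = 1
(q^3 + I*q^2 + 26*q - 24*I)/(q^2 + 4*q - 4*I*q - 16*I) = (q^2 + 5*I*q + 6)/(q + 4)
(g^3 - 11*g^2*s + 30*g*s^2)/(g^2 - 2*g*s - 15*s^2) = g*(g - 6*s)/(g + 3*s)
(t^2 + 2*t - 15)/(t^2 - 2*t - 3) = (t + 5)/(t + 1)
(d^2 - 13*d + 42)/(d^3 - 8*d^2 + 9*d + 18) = (d - 7)/(d^2 - 2*d - 3)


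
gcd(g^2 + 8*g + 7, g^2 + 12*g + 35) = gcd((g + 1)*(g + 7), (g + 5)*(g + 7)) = g + 7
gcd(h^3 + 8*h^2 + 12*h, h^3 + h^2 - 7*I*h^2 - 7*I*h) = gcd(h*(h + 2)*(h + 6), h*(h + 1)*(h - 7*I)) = h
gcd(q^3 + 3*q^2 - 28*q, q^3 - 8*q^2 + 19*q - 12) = q - 4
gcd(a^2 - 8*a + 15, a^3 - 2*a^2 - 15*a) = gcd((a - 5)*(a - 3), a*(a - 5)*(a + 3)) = a - 5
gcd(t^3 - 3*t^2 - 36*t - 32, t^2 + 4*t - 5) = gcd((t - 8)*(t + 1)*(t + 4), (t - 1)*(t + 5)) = 1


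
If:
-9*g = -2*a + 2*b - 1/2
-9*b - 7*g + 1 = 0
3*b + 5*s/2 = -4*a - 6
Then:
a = -335*s/452 - 837/452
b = 35*s/226 + 53/113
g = -45*s/226 - 52/113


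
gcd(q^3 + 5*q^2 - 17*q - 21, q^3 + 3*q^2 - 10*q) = 1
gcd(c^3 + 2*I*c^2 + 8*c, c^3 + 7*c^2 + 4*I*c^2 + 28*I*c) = c^2 + 4*I*c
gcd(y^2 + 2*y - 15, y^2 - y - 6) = y - 3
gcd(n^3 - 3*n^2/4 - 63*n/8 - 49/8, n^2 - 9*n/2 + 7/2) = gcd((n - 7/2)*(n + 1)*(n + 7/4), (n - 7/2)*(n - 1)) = n - 7/2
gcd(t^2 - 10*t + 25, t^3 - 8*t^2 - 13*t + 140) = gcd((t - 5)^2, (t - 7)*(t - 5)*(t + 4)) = t - 5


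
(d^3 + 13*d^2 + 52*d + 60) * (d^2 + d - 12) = d^5 + 14*d^4 + 53*d^3 - 44*d^2 - 564*d - 720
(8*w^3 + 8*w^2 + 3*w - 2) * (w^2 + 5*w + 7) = 8*w^5 + 48*w^4 + 99*w^3 + 69*w^2 + 11*w - 14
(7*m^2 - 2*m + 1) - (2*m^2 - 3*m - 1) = 5*m^2 + m + 2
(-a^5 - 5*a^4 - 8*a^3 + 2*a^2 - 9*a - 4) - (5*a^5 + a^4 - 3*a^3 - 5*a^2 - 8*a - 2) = -6*a^5 - 6*a^4 - 5*a^3 + 7*a^2 - a - 2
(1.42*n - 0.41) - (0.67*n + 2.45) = 0.75*n - 2.86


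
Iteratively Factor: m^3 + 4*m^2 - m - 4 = (m + 4)*(m^2 - 1) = (m - 1)*(m + 4)*(m + 1)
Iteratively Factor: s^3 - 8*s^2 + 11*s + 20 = (s + 1)*(s^2 - 9*s + 20) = (s - 5)*(s + 1)*(s - 4)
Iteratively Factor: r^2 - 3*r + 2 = (r - 2)*(r - 1)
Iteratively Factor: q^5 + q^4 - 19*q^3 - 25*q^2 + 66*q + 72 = (q - 4)*(q^4 + 5*q^3 + q^2 - 21*q - 18) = (q - 4)*(q - 2)*(q^3 + 7*q^2 + 15*q + 9) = (q - 4)*(q - 2)*(q + 1)*(q^2 + 6*q + 9) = (q - 4)*(q - 2)*(q + 1)*(q + 3)*(q + 3)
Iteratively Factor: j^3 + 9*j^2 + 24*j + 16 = (j + 4)*(j^2 + 5*j + 4) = (j + 1)*(j + 4)*(j + 4)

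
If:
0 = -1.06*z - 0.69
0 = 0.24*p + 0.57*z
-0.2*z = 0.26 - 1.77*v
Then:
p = 1.55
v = 0.07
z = -0.65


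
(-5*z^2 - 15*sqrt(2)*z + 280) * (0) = 0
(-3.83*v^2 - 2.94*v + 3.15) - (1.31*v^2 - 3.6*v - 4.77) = -5.14*v^2 + 0.66*v + 7.92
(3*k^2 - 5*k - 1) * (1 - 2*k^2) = -6*k^4 + 10*k^3 + 5*k^2 - 5*k - 1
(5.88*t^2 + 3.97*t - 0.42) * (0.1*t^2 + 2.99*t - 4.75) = 0.588*t^4 + 17.9782*t^3 - 16.1017*t^2 - 20.1133*t + 1.995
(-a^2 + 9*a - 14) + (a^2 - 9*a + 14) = 0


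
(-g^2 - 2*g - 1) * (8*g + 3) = -8*g^3 - 19*g^2 - 14*g - 3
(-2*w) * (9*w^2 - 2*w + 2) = -18*w^3 + 4*w^2 - 4*w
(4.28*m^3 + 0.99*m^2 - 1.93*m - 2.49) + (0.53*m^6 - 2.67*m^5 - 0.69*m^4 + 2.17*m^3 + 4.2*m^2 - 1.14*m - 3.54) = 0.53*m^6 - 2.67*m^5 - 0.69*m^4 + 6.45*m^3 + 5.19*m^2 - 3.07*m - 6.03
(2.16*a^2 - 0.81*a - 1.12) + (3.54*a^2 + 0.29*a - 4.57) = 5.7*a^2 - 0.52*a - 5.69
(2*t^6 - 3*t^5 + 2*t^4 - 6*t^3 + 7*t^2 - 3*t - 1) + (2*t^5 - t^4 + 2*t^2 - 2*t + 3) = 2*t^6 - t^5 + t^4 - 6*t^3 + 9*t^2 - 5*t + 2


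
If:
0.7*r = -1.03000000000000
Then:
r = -1.47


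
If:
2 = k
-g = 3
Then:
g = -3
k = 2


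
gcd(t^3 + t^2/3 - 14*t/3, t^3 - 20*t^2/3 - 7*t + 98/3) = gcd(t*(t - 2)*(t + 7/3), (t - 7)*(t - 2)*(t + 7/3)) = t^2 + t/3 - 14/3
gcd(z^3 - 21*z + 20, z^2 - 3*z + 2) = z - 1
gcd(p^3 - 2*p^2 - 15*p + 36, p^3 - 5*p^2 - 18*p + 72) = p^2 + p - 12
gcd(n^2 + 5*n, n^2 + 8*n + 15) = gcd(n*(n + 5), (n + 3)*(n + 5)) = n + 5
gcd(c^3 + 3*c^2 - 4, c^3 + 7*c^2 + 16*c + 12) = c^2 + 4*c + 4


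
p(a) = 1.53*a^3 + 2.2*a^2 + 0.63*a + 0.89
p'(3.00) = 55.14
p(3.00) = 63.89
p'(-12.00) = 608.79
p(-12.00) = -2333.71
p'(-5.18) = 101.00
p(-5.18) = -156.00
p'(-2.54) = 19.07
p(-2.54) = -11.59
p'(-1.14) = 1.58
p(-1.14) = 0.76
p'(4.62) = 118.93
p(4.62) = 201.63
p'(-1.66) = 5.97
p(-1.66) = -1.09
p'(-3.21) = 33.80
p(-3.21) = -29.07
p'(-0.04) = 0.46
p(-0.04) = 0.87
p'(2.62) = 43.67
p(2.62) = 45.16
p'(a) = 4.59*a^2 + 4.4*a + 0.63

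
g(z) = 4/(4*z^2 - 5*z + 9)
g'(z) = 4*(5 - 8*z)/(4*z^2 - 5*z + 9)^2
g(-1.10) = 0.21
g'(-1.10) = 0.15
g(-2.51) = 0.09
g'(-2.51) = 0.05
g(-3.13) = 0.06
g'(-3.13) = 0.03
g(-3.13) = 0.06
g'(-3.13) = 0.03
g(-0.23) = 0.39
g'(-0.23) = 0.25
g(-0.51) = 0.32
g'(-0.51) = 0.23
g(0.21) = 0.49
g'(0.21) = 0.20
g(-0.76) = 0.26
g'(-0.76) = 0.19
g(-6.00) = 0.02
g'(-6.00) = 0.01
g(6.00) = 0.03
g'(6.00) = -0.01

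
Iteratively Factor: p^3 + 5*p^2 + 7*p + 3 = (p + 3)*(p^2 + 2*p + 1) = (p + 1)*(p + 3)*(p + 1)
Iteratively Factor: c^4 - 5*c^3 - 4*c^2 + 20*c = (c - 2)*(c^3 - 3*c^2 - 10*c) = c*(c - 2)*(c^2 - 3*c - 10) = c*(c - 2)*(c + 2)*(c - 5)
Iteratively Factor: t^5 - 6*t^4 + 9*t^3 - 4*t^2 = (t - 1)*(t^4 - 5*t^3 + 4*t^2) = t*(t - 1)*(t^3 - 5*t^2 + 4*t) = t^2*(t - 1)*(t^2 - 5*t + 4) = t^2*(t - 4)*(t - 1)*(t - 1)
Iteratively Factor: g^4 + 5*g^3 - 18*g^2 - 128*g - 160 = (g + 4)*(g^3 + g^2 - 22*g - 40) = (g + 2)*(g + 4)*(g^2 - g - 20) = (g + 2)*(g + 4)^2*(g - 5)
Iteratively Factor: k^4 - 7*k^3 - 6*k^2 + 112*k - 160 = (k - 4)*(k^3 - 3*k^2 - 18*k + 40) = (k - 5)*(k - 4)*(k^2 + 2*k - 8) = (k - 5)*(k - 4)*(k - 2)*(k + 4)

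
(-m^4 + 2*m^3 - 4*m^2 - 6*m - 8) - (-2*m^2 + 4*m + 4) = -m^4 + 2*m^3 - 2*m^2 - 10*m - 12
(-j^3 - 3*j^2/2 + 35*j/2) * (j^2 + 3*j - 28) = -j^5 - 9*j^4/2 + 41*j^3 + 189*j^2/2 - 490*j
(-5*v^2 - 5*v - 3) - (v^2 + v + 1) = -6*v^2 - 6*v - 4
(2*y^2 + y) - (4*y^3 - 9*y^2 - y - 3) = -4*y^3 + 11*y^2 + 2*y + 3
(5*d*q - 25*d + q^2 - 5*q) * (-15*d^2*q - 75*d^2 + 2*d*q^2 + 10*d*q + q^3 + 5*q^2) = -75*d^3*q^2 + 1875*d^3 - 5*d^2*q^3 + 125*d^2*q + 7*d*q^4 - 175*d*q^2 + q^5 - 25*q^3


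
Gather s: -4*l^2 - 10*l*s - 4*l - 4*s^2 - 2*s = -4*l^2 - 4*l - 4*s^2 + s*(-10*l - 2)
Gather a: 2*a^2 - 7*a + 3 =2*a^2 - 7*a + 3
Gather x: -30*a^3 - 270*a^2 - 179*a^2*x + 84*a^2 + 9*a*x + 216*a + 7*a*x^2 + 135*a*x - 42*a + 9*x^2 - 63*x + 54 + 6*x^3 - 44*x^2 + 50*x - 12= -30*a^3 - 186*a^2 + 174*a + 6*x^3 + x^2*(7*a - 35) + x*(-179*a^2 + 144*a - 13) + 42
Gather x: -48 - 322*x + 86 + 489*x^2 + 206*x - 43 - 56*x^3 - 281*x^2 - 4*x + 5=-56*x^3 + 208*x^2 - 120*x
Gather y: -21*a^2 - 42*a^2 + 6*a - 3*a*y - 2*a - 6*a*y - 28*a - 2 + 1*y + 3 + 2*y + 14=-63*a^2 - 24*a + y*(3 - 9*a) + 15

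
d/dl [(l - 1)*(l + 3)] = 2*l + 2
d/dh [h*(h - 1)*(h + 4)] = 3*h^2 + 6*h - 4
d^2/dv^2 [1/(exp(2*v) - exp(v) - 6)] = ((1 - 4*exp(v))*(-exp(2*v) + exp(v) + 6) - 2*(2*exp(v) - 1)^2*exp(v))*exp(v)/(-exp(2*v) + exp(v) + 6)^3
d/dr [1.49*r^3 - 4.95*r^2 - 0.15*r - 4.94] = 4.47*r^2 - 9.9*r - 0.15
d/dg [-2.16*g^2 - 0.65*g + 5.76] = -4.32*g - 0.65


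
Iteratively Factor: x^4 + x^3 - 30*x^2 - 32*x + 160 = (x - 2)*(x^3 + 3*x^2 - 24*x - 80) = (x - 5)*(x - 2)*(x^2 + 8*x + 16) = (x - 5)*(x - 2)*(x + 4)*(x + 4)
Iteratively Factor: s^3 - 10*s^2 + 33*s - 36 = (s - 3)*(s^2 - 7*s + 12) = (s - 3)^2*(s - 4)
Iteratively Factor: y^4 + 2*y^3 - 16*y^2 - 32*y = (y)*(y^3 + 2*y^2 - 16*y - 32) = y*(y + 4)*(y^2 - 2*y - 8) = y*(y + 2)*(y + 4)*(y - 4)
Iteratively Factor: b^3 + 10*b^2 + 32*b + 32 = (b + 4)*(b^2 + 6*b + 8) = (b + 4)^2*(b + 2)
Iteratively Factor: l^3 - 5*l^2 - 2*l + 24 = (l - 4)*(l^2 - l - 6) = (l - 4)*(l - 3)*(l + 2)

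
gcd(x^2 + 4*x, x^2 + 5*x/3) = x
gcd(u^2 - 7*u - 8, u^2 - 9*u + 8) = u - 8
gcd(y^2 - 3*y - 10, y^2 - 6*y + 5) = y - 5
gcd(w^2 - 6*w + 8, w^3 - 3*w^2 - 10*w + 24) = w^2 - 6*w + 8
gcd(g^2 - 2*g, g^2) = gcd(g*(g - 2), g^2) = g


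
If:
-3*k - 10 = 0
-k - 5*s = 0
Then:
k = -10/3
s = 2/3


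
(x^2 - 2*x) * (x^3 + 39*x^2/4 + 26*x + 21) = x^5 + 31*x^4/4 + 13*x^3/2 - 31*x^2 - 42*x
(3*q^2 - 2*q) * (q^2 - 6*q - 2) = 3*q^4 - 20*q^3 + 6*q^2 + 4*q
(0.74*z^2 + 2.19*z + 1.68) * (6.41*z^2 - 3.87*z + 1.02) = 4.7434*z^4 + 11.1741*z^3 + 3.0483*z^2 - 4.2678*z + 1.7136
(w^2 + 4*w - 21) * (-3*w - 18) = -3*w^3 - 30*w^2 - 9*w + 378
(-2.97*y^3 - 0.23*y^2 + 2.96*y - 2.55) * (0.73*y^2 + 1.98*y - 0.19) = -2.1681*y^5 - 6.0485*y^4 + 2.2697*y^3 + 4.043*y^2 - 5.6114*y + 0.4845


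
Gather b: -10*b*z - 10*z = -10*b*z - 10*z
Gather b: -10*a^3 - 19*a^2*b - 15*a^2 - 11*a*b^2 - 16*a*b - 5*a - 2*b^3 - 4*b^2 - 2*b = -10*a^3 - 15*a^2 - 5*a - 2*b^3 + b^2*(-11*a - 4) + b*(-19*a^2 - 16*a - 2)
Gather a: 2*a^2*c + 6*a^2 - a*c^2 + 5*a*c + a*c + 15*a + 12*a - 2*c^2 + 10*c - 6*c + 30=a^2*(2*c + 6) + a*(-c^2 + 6*c + 27) - 2*c^2 + 4*c + 30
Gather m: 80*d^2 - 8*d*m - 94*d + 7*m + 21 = 80*d^2 - 94*d + m*(7 - 8*d) + 21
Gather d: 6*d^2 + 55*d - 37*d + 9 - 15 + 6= 6*d^2 + 18*d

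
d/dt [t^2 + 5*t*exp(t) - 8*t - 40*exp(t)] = 5*t*exp(t) + 2*t - 35*exp(t) - 8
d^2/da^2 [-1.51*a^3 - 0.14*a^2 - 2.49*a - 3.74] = -9.06*a - 0.28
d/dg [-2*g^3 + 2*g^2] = 2*g*(2 - 3*g)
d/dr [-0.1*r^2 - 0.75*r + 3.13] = -0.2*r - 0.75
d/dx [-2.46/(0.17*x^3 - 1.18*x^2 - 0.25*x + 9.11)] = (1.2546*x^2 - 5.8056*x - 0.615)/(0.17*x^3 - 1.18*x^2 - 0.25*x + 9.11)^2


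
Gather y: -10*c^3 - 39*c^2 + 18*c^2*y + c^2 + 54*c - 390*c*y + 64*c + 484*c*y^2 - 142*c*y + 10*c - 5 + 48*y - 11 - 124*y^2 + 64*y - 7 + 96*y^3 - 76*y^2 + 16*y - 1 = -10*c^3 - 38*c^2 + 128*c + 96*y^3 + y^2*(484*c - 200) + y*(18*c^2 - 532*c + 128) - 24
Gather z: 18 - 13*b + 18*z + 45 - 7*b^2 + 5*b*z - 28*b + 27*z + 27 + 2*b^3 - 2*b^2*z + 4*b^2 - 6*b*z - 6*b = 2*b^3 - 3*b^2 - 47*b + z*(-2*b^2 - b + 45) + 90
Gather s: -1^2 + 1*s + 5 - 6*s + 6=10 - 5*s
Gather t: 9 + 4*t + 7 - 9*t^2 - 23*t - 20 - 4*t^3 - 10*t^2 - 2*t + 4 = -4*t^3 - 19*t^2 - 21*t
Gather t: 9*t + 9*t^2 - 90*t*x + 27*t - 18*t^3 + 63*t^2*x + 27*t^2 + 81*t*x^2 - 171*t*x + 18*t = -18*t^3 + t^2*(63*x + 36) + t*(81*x^2 - 261*x + 54)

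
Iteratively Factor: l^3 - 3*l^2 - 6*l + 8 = (l - 1)*(l^2 - 2*l - 8) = (l - 4)*(l - 1)*(l + 2)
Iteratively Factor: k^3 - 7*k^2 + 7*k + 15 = (k - 5)*(k^2 - 2*k - 3) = (k - 5)*(k - 3)*(k + 1)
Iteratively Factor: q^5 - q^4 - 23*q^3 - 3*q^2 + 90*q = (q)*(q^4 - q^3 - 23*q^2 - 3*q + 90) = q*(q + 3)*(q^3 - 4*q^2 - 11*q + 30) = q*(q - 2)*(q + 3)*(q^2 - 2*q - 15) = q*(q - 5)*(q - 2)*(q + 3)*(q + 3)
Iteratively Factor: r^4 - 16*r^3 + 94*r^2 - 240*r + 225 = (r - 5)*(r^3 - 11*r^2 + 39*r - 45) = (r - 5)*(r - 3)*(r^2 - 8*r + 15) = (r - 5)*(r - 3)^2*(r - 5)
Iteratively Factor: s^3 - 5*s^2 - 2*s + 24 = (s - 4)*(s^2 - s - 6) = (s - 4)*(s + 2)*(s - 3)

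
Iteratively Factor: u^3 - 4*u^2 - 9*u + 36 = (u + 3)*(u^2 - 7*u + 12) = (u - 3)*(u + 3)*(u - 4)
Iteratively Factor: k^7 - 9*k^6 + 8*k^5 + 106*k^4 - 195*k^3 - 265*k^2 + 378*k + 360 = (k + 3)*(k^6 - 12*k^5 + 44*k^4 - 26*k^3 - 117*k^2 + 86*k + 120) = (k - 5)*(k + 3)*(k^5 - 7*k^4 + 9*k^3 + 19*k^2 - 22*k - 24) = (k - 5)*(k + 1)*(k + 3)*(k^4 - 8*k^3 + 17*k^2 + 2*k - 24) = (k - 5)*(k - 3)*(k + 1)*(k + 3)*(k^3 - 5*k^2 + 2*k + 8) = (k - 5)*(k - 4)*(k - 3)*(k + 1)*(k + 3)*(k^2 - k - 2) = (k - 5)*(k - 4)*(k - 3)*(k + 1)^2*(k + 3)*(k - 2)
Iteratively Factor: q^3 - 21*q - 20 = (q + 4)*(q^2 - 4*q - 5) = (q + 1)*(q + 4)*(q - 5)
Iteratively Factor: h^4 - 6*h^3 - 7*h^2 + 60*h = (h - 4)*(h^3 - 2*h^2 - 15*h) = h*(h - 4)*(h^2 - 2*h - 15) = h*(h - 4)*(h + 3)*(h - 5)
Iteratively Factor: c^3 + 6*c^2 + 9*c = (c)*(c^2 + 6*c + 9) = c*(c + 3)*(c + 3)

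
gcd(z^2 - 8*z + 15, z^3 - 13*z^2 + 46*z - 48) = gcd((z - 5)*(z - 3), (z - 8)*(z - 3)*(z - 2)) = z - 3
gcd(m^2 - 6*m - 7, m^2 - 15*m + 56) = m - 7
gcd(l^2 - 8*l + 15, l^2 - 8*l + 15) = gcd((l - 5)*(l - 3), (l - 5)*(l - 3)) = l^2 - 8*l + 15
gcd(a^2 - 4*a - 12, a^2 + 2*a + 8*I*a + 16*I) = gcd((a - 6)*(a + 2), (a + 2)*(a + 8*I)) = a + 2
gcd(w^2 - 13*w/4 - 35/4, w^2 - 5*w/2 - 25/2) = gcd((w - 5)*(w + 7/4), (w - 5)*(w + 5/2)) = w - 5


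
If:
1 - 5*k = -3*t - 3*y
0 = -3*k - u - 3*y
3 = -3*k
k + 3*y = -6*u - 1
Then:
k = -1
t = -16/5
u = -3/5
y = 6/5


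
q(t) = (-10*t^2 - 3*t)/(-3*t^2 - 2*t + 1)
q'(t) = (-20*t - 3)/(-3*t^2 - 2*t + 1) + (6*t + 2)*(-10*t^2 - 3*t)/(-3*t^2 - 2*t + 1)^2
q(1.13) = 3.17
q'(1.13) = -0.45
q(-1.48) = 6.69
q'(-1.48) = 7.43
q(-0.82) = -6.85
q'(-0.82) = 53.62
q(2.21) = 3.07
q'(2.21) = 0.02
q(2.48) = 3.08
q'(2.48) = 0.03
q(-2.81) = 4.13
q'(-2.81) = 0.48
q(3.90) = 3.12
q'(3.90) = 0.03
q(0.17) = -1.39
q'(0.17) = -18.51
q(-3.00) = 4.05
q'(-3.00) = 0.39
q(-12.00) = 3.45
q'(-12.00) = 0.01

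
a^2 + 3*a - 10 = (a - 2)*(a + 5)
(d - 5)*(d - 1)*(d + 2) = d^3 - 4*d^2 - 7*d + 10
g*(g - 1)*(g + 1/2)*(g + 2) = g^4 + 3*g^3/2 - 3*g^2/2 - g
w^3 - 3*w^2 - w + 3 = (w - 3)*(w - 1)*(w + 1)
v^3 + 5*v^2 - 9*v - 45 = (v - 3)*(v + 3)*(v + 5)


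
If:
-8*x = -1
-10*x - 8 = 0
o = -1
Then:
No Solution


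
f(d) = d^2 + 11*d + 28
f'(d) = 2*d + 11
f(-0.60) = 21.76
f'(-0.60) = 9.80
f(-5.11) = -2.10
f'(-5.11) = 0.78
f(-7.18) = 0.57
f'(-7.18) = -3.36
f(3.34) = 75.90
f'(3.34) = 17.68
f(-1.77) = 11.66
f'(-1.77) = 7.46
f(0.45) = 33.15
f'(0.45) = 11.90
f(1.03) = 40.39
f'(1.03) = 13.06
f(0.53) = 34.11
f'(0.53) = 12.06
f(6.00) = 130.00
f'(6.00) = 23.00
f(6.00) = 130.00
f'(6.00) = 23.00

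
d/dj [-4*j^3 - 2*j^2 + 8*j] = -12*j^2 - 4*j + 8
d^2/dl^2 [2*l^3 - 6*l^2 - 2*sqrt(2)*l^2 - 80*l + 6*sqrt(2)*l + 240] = 12*l - 12 - 4*sqrt(2)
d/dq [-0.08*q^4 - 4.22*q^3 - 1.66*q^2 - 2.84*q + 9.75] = -0.32*q^3 - 12.66*q^2 - 3.32*q - 2.84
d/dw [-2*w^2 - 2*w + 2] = -4*w - 2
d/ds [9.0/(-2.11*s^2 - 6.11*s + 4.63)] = (37.98*s + 54.99)/(2.11*s^2 + 6.11*s - 4.63)^2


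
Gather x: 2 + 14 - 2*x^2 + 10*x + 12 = -2*x^2 + 10*x + 28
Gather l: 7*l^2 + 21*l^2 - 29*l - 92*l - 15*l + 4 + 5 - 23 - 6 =28*l^2 - 136*l - 20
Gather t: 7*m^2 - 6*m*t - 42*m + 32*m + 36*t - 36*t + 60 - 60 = 7*m^2 - 6*m*t - 10*m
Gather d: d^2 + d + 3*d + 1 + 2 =d^2 + 4*d + 3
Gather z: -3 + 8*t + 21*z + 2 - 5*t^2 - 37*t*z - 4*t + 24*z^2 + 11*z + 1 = -5*t^2 + 4*t + 24*z^2 + z*(32 - 37*t)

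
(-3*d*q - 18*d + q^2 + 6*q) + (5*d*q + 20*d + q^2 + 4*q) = 2*d*q + 2*d + 2*q^2 + 10*q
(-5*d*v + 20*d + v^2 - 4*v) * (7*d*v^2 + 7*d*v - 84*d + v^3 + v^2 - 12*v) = -35*d^2*v^3 + 105*d^2*v^2 + 560*d^2*v - 1680*d^2 + 2*d*v^4 - 6*d*v^3 - 32*d*v^2 + 96*d*v + v^5 - 3*v^4 - 16*v^3 + 48*v^2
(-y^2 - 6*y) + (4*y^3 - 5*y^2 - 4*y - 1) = 4*y^3 - 6*y^2 - 10*y - 1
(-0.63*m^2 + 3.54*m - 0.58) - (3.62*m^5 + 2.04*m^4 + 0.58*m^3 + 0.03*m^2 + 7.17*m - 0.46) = -3.62*m^5 - 2.04*m^4 - 0.58*m^3 - 0.66*m^2 - 3.63*m - 0.12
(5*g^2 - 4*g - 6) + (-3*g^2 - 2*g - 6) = 2*g^2 - 6*g - 12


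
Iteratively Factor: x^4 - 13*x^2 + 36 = (x - 2)*(x^3 + 2*x^2 - 9*x - 18) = (x - 3)*(x - 2)*(x^2 + 5*x + 6) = (x - 3)*(x - 2)*(x + 2)*(x + 3)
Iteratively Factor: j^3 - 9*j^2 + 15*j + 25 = (j + 1)*(j^2 - 10*j + 25) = (j - 5)*(j + 1)*(j - 5)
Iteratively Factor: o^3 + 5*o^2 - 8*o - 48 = (o - 3)*(o^2 + 8*o + 16) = (o - 3)*(o + 4)*(o + 4)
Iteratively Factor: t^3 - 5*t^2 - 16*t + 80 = (t + 4)*(t^2 - 9*t + 20) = (t - 4)*(t + 4)*(t - 5)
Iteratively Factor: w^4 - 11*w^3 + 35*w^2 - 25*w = (w)*(w^3 - 11*w^2 + 35*w - 25) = w*(w - 1)*(w^2 - 10*w + 25) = w*(w - 5)*(w - 1)*(w - 5)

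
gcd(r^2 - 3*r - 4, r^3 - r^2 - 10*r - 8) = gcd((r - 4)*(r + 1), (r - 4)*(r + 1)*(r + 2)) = r^2 - 3*r - 4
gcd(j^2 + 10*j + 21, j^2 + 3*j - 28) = j + 7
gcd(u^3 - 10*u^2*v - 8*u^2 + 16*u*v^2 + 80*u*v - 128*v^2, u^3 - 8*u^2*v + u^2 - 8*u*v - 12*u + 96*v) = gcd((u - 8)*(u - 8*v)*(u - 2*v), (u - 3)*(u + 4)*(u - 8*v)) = u - 8*v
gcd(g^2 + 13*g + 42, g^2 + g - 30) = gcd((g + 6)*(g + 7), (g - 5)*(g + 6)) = g + 6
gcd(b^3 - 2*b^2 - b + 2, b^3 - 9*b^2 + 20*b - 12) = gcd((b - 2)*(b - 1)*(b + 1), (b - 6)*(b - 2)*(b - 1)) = b^2 - 3*b + 2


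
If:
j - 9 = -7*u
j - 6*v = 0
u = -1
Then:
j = 16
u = -1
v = 8/3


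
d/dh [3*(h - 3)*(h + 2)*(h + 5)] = 9*h^2 + 24*h - 33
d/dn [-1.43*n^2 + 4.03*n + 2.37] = 4.03 - 2.86*n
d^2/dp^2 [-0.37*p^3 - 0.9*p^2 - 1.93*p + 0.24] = -2.22*p - 1.8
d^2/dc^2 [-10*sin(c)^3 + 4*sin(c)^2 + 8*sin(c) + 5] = -sin(c)/2 - 45*sin(3*c)/2 + 8*cos(2*c)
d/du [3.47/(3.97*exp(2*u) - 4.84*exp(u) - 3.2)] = (16.7948 - 27.5518*exp(u))*exp(u)/(-3.97*exp(2*u) + 4.84*exp(u) + 3.2)^2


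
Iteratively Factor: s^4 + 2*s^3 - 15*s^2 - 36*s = (s - 4)*(s^3 + 6*s^2 + 9*s) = (s - 4)*(s + 3)*(s^2 + 3*s) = (s - 4)*(s + 3)^2*(s)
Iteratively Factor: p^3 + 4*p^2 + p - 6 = (p + 3)*(p^2 + p - 2) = (p - 1)*(p + 3)*(p + 2)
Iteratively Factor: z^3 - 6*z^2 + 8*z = (z - 2)*(z^2 - 4*z) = z*(z - 2)*(z - 4)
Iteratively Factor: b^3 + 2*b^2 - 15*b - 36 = (b + 3)*(b^2 - b - 12) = (b + 3)^2*(b - 4)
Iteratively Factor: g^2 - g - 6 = (g + 2)*(g - 3)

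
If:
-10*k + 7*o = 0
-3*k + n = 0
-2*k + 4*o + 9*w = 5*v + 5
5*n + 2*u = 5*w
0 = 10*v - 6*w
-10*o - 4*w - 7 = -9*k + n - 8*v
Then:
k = -665/922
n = -1995/922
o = -475/461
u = 15875/1844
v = 354/461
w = 590/461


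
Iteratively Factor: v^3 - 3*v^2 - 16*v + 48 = (v + 4)*(v^2 - 7*v + 12) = (v - 3)*(v + 4)*(v - 4)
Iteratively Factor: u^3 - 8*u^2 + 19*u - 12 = (u - 4)*(u^2 - 4*u + 3) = (u - 4)*(u - 1)*(u - 3)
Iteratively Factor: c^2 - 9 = (c - 3)*(c + 3)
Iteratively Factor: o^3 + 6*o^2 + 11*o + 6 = (o + 1)*(o^2 + 5*o + 6) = (o + 1)*(o + 3)*(o + 2)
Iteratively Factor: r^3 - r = (r - 1)*(r^2 + r) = (r - 1)*(r + 1)*(r)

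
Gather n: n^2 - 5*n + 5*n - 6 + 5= n^2 - 1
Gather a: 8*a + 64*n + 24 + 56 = 8*a + 64*n + 80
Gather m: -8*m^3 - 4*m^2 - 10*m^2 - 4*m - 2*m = -8*m^3 - 14*m^2 - 6*m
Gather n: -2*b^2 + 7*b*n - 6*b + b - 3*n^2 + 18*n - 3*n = -2*b^2 - 5*b - 3*n^2 + n*(7*b + 15)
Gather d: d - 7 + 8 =d + 1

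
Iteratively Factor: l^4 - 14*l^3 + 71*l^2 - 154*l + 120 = (l - 5)*(l^3 - 9*l^2 + 26*l - 24) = (l - 5)*(l - 4)*(l^2 - 5*l + 6) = (l - 5)*(l - 4)*(l - 2)*(l - 3)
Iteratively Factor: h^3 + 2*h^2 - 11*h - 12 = (h + 4)*(h^2 - 2*h - 3) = (h - 3)*(h + 4)*(h + 1)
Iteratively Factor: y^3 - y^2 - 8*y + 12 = (y + 3)*(y^2 - 4*y + 4) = (y - 2)*(y + 3)*(y - 2)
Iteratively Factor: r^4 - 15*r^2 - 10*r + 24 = (r + 2)*(r^3 - 2*r^2 - 11*r + 12) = (r + 2)*(r + 3)*(r^2 - 5*r + 4) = (r - 4)*(r + 2)*(r + 3)*(r - 1)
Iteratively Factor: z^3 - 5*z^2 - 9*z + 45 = (z - 5)*(z^2 - 9) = (z - 5)*(z - 3)*(z + 3)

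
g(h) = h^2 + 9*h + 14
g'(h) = 2*h + 9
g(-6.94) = -0.30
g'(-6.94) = -4.88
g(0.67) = 20.48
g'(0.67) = 10.34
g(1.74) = 32.69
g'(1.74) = 12.48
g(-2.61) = -2.68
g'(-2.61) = 3.78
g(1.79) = 33.31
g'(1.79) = 12.58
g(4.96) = 83.24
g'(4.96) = 18.92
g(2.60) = 44.16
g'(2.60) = 14.20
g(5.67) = 97.18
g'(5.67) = 20.34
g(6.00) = 104.00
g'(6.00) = 21.00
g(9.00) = 176.00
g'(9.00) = 27.00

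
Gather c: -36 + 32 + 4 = 0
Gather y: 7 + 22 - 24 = 5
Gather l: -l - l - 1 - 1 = -2*l - 2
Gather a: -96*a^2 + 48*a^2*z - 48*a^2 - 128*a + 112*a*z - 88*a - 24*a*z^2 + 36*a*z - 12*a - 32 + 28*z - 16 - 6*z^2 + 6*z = a^2*(48*z - 144) + a*(-24*z^2 + 148*z - 228) - 6*z^2 + 34*z - 48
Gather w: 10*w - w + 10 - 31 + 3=9*w - 18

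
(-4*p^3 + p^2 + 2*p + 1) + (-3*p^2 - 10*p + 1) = -4*p^3 - 2*p^2 - 8*p + 2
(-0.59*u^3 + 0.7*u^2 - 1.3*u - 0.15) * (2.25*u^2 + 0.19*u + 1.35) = -1.3275*u^5 + 1.4629*u^4 - 3.5885*u^3 + 0.3605*u^2 - 1.7835*u - 0.2025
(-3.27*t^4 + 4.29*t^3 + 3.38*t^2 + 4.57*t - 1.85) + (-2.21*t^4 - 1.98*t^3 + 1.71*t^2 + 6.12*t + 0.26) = -5.48*t^4 + 2.31*t^3 + 5.09*t^2 + 10.69*t - 1.59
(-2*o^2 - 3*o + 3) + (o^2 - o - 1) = -o^2 - 4*o + 2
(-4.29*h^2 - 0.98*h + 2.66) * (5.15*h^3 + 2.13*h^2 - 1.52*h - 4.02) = -22.0935*h^5 - 14.1847*h^4 + 18.1324*h^3 + 24.4012*h^2 - 0.103600000000001*h - 10.6932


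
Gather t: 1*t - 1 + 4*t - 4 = 5*t - 5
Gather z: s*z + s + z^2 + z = s + z^2 + z*(s + 1)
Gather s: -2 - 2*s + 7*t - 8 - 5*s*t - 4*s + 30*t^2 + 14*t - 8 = s*(-5*t - 6) + 30*t^2 + 21*t - 18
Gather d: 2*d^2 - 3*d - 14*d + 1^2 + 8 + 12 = 2*d^2 - 17*d + 21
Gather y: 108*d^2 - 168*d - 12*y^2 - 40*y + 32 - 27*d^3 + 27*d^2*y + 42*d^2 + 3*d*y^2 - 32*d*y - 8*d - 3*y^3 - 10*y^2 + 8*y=-27*d^3 + 150*d^2 - 176*d - 3*y^3 + y^2*(3*d - 22) + y*(27*d^2 - 32*d - 32) + 32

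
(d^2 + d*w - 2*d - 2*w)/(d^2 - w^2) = (2 - d)/(-d + w)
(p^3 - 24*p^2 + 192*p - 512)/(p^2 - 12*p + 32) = (p^2 - 16*p + 64)/(p - 4)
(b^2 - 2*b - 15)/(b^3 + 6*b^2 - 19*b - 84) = (b - 5)/(b^2 + 3*b - 28)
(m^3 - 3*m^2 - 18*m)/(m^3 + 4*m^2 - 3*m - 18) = m*(m - 6)/(m^2 + m - 6)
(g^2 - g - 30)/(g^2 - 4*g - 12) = (g + 5)/(g + 2)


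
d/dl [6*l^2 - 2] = 12*l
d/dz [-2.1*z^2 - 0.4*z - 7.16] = -4.2*z - 0.4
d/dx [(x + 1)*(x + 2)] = 2*x + 3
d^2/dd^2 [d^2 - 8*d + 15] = 2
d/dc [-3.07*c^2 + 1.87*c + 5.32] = 1.87 - 6.14*c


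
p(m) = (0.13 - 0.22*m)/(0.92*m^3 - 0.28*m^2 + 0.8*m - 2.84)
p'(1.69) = 0.30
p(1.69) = -0.11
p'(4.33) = 0.01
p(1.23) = 0.25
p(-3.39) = -0.02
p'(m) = (0.13 - 0.22*m)*(-2.76*m^2 + 0.56*m - 0.8)/(0.92*m^3 - 0.28*m^2 + 0.8*m - 2.84)^2 - 0.22/(0.92*m^3 - 0.28*m^2 + 0.8*m - 2.84)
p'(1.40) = 13.91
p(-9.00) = -0.00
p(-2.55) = -0.03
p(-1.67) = -0.05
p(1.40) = -0.70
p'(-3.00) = -0.01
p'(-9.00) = -0.00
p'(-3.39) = -0.01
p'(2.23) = 0.05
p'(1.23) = 2.26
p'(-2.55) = -0.02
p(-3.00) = -0.02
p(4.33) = -0.01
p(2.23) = -0.05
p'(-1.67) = -0.03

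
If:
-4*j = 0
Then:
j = 0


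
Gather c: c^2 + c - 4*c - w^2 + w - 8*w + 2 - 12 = c^2 - 3*c - w^2 - 7*w - 10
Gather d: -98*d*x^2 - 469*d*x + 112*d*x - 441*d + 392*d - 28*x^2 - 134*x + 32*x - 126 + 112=d*(-98*x^2 - 357*x - 49) - 28*x^2 - 102*x - 14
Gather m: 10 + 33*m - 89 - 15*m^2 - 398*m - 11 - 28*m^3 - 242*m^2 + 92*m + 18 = -28*m^3 - 257*m^2 - 273*m - 72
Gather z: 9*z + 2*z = 11*z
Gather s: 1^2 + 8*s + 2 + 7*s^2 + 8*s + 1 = 7*s^2 + 16*s + 4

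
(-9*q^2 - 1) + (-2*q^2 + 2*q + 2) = -11*q^2 + 2*q + 1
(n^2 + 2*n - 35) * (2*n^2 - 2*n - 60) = 2*n^4 + 2*n^3 - 134*n^2 - 50*n + 2100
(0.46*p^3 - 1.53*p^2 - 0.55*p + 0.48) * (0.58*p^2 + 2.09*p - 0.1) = 0.2668*p^5 + 0.074*p^4 - 3.5627*p^3 - 0.7181*p^2 + 1.0582*p - 0.048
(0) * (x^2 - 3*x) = 0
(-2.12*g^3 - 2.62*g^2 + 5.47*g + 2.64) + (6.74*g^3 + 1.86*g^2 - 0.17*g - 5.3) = 4.62*g^3 - 0.76*g^2 + 5.3*g - 2.66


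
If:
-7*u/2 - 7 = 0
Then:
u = -2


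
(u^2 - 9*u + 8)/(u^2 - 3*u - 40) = (u - 1)/(u + 5)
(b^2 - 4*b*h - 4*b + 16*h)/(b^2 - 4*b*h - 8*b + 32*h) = (b - 4)/(b - 8)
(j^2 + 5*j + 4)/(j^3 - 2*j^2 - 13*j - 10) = (j + 4)/(j^2 - 3*j - 10)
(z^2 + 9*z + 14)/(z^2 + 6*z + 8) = (z + 7)/(z + 4)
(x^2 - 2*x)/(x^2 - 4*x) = (x - 2)/(x - 4)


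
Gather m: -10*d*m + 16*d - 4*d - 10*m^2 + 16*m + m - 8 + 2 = 12*d - 10*m^2 + m*(17 - 10*d) - 6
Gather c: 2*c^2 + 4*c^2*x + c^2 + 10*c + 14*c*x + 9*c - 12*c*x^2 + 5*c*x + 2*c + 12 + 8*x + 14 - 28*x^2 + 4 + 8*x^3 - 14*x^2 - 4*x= c^2*(4*x + 3) + c*(-12*x^2 + 19*x + 21) + 8*x^3 - 42*x^2 + 4*x + 30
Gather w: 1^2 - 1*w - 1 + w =0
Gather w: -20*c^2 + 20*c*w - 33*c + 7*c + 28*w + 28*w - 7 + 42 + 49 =-20*c^2 - 26*c + w*(20*c + 56) + 84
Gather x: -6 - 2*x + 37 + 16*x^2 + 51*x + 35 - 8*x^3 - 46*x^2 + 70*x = -8*x^3 - 30*x^2 + 119*x + 66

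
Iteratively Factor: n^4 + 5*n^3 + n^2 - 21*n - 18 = (n - 2)*(n^3 + 7*n^2 + 15*n + 9) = (n - 2)*(n + 3)*(n^2 + 4*n + 3) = (n - 2)*(n + 3)^2*(n + 1)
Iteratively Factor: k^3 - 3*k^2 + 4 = (k + 1)*(k^2 - 4*k + 4) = (k - 2)*(k + 1)*(k - 2)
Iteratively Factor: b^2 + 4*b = (b + 4)*(b)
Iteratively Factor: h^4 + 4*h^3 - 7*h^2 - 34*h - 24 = (h + 1)*(h^3 + 3*h^2 - 10*h - 24) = (h - 3)*(h + 1)*(h^2 + 6*h + 8) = (h - 3)*(h + 1)*(h + 2)*(h + 4)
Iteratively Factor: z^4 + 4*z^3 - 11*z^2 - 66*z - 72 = (z + 3)*(z^3 + z^2 - 14*z - 24) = (z + 3)^2*(z^2 - 2*z - 8) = (z - 4)*(z + 3)^2*(z + 2)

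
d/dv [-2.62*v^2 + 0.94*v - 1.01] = 0.94 - 5.24*v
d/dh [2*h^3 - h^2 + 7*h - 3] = 6*h^2 - 2*h + 7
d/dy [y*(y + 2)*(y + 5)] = 3*y^2 + 14*y + 10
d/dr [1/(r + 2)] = -1/(r + 2)^2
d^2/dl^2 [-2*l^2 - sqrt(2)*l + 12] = -4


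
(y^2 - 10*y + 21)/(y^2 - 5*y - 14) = (y - 3)/(y + 2)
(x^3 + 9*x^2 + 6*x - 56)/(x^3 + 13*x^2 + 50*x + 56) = (x - 2)/(x + 2)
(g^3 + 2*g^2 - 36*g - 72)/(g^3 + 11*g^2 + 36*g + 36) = (g - 6)/(g + 3)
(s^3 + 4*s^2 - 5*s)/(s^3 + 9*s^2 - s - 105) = s*(s - 1)/(s^2 + 4*s - 21)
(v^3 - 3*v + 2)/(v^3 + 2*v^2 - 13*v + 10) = (v^2 + v - 2)/(v^2 + 3*v - 10)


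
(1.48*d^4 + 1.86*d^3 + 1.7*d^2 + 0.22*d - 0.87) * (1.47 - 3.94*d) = -5.8312*d^5 - 5.1528*d^4 - 3.9638*d^3 + 1.6322*d^2 + 3.7512*d - 1.2789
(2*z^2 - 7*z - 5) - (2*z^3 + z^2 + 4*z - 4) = -2*z^3 + z^2 - 11*z - 1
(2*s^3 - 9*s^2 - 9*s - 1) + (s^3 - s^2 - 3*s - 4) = 3*s^3 - 10*s^2 - 12*s - 5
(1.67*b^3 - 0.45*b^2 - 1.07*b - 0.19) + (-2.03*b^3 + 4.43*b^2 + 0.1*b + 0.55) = -0.36*b^3 + 3.98*b^2 - 0.97*b + 0.36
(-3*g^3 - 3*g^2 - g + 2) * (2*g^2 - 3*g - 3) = -6*g^5 + 3*g^4 + 16*g^3 + 16*g^2 - 3*g - 6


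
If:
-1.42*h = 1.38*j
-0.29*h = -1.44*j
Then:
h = 0.00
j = 0.00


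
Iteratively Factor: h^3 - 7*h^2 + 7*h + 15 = (h + 1)*(h^2 - 8*h + 15) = (h - 5)*(h + 1)*(h - 3)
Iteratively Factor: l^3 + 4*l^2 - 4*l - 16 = (l + 4)*(l^2 - 4) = (l + 2)*(l + 4)*(l - 2)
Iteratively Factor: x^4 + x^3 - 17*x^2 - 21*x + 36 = (x - 1)*(x^3 + 2*x^2 - 15*x - 36) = (x - 1)*(x + 3)*(x^2 - x - 12) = (x - 4)*(x - 1)*(x + 3)*(x + 3)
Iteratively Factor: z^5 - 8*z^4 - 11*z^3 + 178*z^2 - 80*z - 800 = (z - 5)*(z^4 - 3*z^3 - 26*z^2 + 48*z + 160) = (z - 5)^2*(z^3 + 2*z^2 - 16*z - 32) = (z - 5)^2*(z - 4)*(z^2 + 6*z + 8) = (z - 5)^2*(z - 4)*(z + 2)*(z + 4)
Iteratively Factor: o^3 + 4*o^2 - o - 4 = (o - 1)*(o^2 + 5*o + 4) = (o - 1)*(o + 1)*(o + 4)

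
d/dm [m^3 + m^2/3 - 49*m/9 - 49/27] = 3*m^2 + 2*m/3 - 49/9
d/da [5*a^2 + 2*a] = 10*a + 2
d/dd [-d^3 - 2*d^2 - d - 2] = -3*d^2 - 4*d - 1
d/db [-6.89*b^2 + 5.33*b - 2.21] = 5.33 - 13.78*b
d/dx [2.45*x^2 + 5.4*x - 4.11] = 4.9*x + 5.4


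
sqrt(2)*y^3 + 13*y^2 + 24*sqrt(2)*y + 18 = (y + 3*sqrt(2))^2*(sqrt(2)*y + 1)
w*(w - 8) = w^2 - 8*w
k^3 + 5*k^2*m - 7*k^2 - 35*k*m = k*(k - 7)*(k + 5*m)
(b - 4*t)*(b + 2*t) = b^2 - 2*b*t - 8*t^2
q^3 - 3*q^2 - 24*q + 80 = (q - 4)^2*(q + 5)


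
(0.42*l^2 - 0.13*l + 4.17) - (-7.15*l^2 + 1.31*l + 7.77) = 7.57*l^2 - 1.44*l - 3.6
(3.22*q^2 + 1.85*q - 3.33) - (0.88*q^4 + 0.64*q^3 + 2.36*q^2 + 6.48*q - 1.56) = -0.88*q^4 - 0.64*q^3 + 0.86*q^2 - 4.63*q - 1.77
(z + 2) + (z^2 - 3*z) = z^2 - 2*z + 2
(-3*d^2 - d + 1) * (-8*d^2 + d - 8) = 24*d^4 + 5*d^3 + 15*d^2 + 9*d - 8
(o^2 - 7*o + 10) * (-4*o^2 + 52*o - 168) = -4*o^4 + 80*o^3 - 572*o^2 + 1696*o - 1680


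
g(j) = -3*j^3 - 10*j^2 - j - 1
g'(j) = -9*j^2 - 20*j - 1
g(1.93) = -61.75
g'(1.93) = -73.12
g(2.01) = -67.77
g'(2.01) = -77.56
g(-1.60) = -12.71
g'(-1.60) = 7.96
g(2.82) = -150.62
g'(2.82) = -128.97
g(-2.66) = -12.63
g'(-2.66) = -11.48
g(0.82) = -10.20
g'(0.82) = -23.45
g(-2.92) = -8.65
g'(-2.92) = -19.34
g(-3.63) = 14.36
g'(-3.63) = -46.99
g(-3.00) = -7.00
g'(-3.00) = -22.00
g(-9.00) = 1385.00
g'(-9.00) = -550.00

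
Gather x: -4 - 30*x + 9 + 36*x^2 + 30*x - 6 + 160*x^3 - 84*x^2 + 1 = 160*x^3 - 48*x^2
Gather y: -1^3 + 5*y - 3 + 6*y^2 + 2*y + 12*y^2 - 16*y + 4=18*y^2 - 9*y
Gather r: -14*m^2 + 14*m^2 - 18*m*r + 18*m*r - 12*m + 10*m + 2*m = 0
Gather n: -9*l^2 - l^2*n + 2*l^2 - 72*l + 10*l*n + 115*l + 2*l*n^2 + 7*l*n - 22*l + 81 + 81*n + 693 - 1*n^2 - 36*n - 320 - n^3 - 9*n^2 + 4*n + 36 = -7*l^2 + 21*l - n^3 + n^2*(2*l - 10) + n*(-l^2 + 17*l + 49) + 490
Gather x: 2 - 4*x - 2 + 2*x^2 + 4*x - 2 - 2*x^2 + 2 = 0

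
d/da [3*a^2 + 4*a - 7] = 6*a + 4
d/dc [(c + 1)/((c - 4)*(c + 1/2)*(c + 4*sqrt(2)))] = 2*(-2*(c - 4)*(c + 1)*(c + 4*sqrt(2)) - (c - 4)*(c + 1)*(2*c + 1) + (c - 4)*(c + 4*sqrt(2))*(2*c + 1) - (c + 1)*(c + 4*sqrt(2))*(2*c + 1))/((c - 4)^2*(c + 4*sqrt(2))^2*(2*c + 1)^2)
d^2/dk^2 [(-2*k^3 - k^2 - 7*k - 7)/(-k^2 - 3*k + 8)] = 2*(38*k^3 - 99*k^2 + 615*k + 351)/(k^6 + 9*k^5 + 3*k^4 - 117*k^3 - 24*k^2 + 576*k - 512)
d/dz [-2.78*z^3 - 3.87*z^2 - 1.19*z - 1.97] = -8.34*z^2 - 7.74*z - 1.19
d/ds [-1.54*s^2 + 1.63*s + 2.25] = 1.63 - 3.08*s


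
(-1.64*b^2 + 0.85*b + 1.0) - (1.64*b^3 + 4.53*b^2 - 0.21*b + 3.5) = -1.64*b^3 - 6.17*b^2 + 1.06*b - 2.5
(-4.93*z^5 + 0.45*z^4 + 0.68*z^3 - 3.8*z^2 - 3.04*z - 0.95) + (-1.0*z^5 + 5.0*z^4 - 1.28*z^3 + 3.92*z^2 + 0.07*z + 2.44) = -5.93*z^5 + 5.45*z^4 - 0.6*z^3 + 0.12*z^2 - 2.97*z + 1.49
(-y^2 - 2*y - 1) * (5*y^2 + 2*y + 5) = -5*y^4 - 12*y^3 - 14*y^2 - 12*y - 5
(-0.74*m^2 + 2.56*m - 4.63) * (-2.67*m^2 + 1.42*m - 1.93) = 1.9758*m^4 - 7.886*m^3 + 17.4255*m^2 - 11.5154*m + 8.9359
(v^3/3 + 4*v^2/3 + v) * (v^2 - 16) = v^5/3 + 4*v^4/3 - 13*v^3/3 - 64*v^2/3 - 16*v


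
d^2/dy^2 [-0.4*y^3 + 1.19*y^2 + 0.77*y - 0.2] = 2.38 - 2.4*y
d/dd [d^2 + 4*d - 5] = 2*d + 4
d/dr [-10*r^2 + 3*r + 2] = 3 - 20*r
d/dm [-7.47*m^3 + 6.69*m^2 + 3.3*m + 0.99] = -22.41*m^2 + 13.38*m + 3.3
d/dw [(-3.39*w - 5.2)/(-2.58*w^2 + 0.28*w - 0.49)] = (-8.7462*w^2 - 26.832*w + 3.1171)/(6.6564*w^4 - 1.4448*w^3 + 2.6068*w^2 - 0.2744*w + 0.2401)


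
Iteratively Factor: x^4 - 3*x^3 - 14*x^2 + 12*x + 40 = (x - 5)*(x^3 + 2*x^2 - 4*x - 8) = (x - 5)*(x - 2)*(x^2 + 4*x + 4) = (x - 5)*(x - 2)*(x + 2)*(x + 2)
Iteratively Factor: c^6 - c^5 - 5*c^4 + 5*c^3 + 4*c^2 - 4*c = (c - 1)*(c^5 - 5*c^3 + 4*c) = c*(c - 1)*(c^4 - 5*c^2 + 4) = c*(c - 2)*(c - 1)*(c^3 + 2*c^2 - c - 2) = c*(c - 2)*(c - 1)*(c + 2)*(c^2 - 1) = c*(c - 2)*(c - 1)^2*(c + 2)*(c + 1)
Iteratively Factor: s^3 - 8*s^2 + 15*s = (s)*(s^2 - 8*s + 15) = s*(s - 5)*(s - 3)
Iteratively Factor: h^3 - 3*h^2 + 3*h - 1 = (h - 1)*(h^2 - 2*h + 1) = (h - 1)^2*(h - 1)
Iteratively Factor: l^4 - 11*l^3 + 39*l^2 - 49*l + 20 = (l - 4)*(l^3 - 7*l^2 + 11*l - 5) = (l - 4)*(l - 1)*(l^2 - 6*l + 5) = (l - 4)*(l - 1)^2*(l - 5)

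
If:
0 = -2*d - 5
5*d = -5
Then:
No Solution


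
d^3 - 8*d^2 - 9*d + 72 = (d - 8)*(d - 3)*(d + 3)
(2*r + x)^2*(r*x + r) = 4*r^3*x + 4*r^3 + 4*r^2*x^2 + 4*r^2*x + r*x^3 + r*x^2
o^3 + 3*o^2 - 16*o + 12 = (o - 2)*(o - 1)*(o + 6)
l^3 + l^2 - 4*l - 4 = (l - 2)*(l + 1)*(l + 2)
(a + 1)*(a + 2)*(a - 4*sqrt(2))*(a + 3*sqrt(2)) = a^4 - sqrt(2)*a^3 + 3*a^3 - 22*a^2 - 3*sqrt(2)*a^2 - 72*a - 2*sqrt(2)*a - 48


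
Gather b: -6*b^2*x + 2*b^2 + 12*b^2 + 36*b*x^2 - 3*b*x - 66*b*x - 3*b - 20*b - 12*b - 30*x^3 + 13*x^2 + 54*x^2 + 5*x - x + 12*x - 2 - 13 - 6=b^2*(14 - 6*x) + b*(36*x^2 - 69*x - 35) - 30*x^3 + 67*x^2 + 16*x - 21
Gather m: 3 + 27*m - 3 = 27*m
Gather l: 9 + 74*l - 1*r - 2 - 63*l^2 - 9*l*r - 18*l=-63*l^2 + l*(56 - 9*r) - r + 7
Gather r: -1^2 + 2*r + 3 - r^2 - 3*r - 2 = -r^2 - r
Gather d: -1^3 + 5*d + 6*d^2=6*d^2 + 5*d - 1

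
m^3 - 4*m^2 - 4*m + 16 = (m - 4)*(m - 2)*(m + 2)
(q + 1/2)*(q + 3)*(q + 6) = q^3 + 19*q^2/2 + 45*q/2 + 9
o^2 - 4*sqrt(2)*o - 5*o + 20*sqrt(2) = (o - 5)*(o - 4*sqrt(2))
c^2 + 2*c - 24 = (c - 4)*(c + 6)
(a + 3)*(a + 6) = a^2 + 9*a + 18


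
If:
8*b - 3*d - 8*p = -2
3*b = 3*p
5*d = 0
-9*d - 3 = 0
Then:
No Solution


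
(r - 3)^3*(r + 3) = r^4 - 6*r^3 + 54*r - 81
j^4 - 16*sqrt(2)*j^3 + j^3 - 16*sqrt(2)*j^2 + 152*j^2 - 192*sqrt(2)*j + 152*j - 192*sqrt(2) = (j + 1)*(j - 8*sqrt(2))*(j - 6*sqrt(2))*(j - 2*sqrt(2))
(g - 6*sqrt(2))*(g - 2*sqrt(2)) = g^2 - 8*sqrt(2)*g + 24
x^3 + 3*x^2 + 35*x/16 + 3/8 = (x + 1/4)*(x + 3/4)*(x + 2)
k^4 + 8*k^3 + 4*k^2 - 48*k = k*(k - 2)*(k + 4)*(k + 6)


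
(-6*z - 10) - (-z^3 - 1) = z^3 - 6*z - 9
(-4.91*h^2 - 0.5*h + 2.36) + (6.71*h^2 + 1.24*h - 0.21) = 1.8*h^2 + 0.74*h + 2.15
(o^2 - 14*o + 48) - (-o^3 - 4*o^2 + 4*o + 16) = o^3 + 5*o^2 - 18*o + 32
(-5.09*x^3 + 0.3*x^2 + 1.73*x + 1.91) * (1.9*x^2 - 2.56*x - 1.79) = -9.671*x^5 + 13.6004*x^4 + 11.6301*x^3 - 1.3368*x^2 - 7.9863*x - 3.4189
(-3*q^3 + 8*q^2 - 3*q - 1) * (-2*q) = 6*q^4 - 16*q^3 + 6*q^2 + 2*q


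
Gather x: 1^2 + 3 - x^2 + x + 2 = -x^2 + x + 6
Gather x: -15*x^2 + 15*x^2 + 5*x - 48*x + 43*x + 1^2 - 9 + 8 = 0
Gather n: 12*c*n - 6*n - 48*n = n*(12*c - 54)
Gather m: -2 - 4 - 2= -8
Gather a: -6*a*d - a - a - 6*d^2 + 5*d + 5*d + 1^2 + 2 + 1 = a*(-6*d - 2) - 6*d^2 + 10*d + 4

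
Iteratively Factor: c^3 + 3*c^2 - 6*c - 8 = (c + 1)*(c^2 + 2*c - 8) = (c - 2)*(c + 1)*(c + 4)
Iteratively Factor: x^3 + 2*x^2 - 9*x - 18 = (x - 3)*(x^2 + 5*x + 6) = (x - 3)*(x + 3)*(x + 2)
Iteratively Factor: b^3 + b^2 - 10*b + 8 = (b - 2)*(b^2 + 3*b - 4) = (b - 2)*(b + 4)*(b - 1)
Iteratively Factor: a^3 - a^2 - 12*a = (a - 4)*(a^2 + 3*a) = (a - 4)*(a + 3)*(a)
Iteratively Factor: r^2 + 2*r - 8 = (r - 2)*(r + 4)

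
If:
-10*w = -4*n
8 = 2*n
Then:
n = 4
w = 8/5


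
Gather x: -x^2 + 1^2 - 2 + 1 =-x^2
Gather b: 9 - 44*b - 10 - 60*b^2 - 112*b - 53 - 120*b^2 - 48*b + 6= -180*b^2 - 204*b - 48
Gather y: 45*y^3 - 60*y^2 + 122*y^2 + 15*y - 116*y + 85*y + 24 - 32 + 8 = 45*y^3 + 62*y^2 - 16*y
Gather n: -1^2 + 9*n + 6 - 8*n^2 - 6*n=-8*n^2 + 3*n + 5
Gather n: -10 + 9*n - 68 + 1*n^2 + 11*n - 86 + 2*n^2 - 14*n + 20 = 3*n^2 + 6*n - 144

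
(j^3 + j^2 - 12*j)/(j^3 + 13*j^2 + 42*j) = (j^2 + j - 12)/(j^2 + 13*j + 42)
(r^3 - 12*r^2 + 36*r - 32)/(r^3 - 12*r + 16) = (r - 8)/(r + 4)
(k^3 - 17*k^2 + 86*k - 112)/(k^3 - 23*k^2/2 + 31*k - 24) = 2*(k - 7)/(2*k - 3)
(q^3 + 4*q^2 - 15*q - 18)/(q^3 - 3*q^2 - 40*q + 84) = (q^2 - 2*q - 3)/(q^2 - 9*q + 14)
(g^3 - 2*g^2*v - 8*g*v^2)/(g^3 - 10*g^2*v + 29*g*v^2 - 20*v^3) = g*(g + 2*v)/(g^2 - 6*g*v + 5*v^2)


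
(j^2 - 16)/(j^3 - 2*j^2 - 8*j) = (j + 4)/(j*(j + 2))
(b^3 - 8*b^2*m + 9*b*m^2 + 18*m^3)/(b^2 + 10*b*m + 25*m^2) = (b^3 - 8*b^2*m + 9*b*m^2 + 18*m^3)/(b^2 + 10*b*m + 25*m^2)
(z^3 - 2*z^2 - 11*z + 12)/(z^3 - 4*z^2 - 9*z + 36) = (z - 1)/(z - 3)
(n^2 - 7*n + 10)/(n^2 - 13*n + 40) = (n - 2)/(n - 8)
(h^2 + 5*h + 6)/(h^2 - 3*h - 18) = (h + 2)/(h - 6)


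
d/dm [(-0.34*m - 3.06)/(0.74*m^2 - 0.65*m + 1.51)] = (0.2516*m^2 + 4.5288*m - 2.5024)/(0.5476*m^4 - 0.962*m^3 + 2.6573*m^2 - 1.963*m + 2.2801)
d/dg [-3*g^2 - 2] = -6*g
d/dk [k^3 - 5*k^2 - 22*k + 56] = 3*k^2 - 10*k - 22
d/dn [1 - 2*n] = -2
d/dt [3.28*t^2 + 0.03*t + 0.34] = 6.56*t + 0.03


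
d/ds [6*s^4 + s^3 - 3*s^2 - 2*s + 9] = 24*s^3 + 3*s^2 - 6*s - 2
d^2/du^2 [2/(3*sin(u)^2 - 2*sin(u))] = 4*(-18*sin(u) + 9 + 25/sin(u) - 18/sin(u)^2 + 4/sin(u)^3)/(3*sin(u) - 2)^3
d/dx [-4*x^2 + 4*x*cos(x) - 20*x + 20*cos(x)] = -4*x*sin(x) - 8*x - 20*sin(x) + 4*cos(x) - 20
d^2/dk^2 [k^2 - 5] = 2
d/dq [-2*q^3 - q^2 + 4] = 2*q*(-3*q - 1)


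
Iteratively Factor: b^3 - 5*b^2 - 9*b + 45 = (b + 3)*(b^2 - 8*b + 15) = (b - 5)*(b + 3)*(b - 3)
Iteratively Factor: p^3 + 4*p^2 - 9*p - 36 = (p + 4)*(p^2 - 9) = (p + 3)*(p + 4)*(p - 3)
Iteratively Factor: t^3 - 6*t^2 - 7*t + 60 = (t - 5)*(t^2 - t - 12) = (t - 5)*(t + 3)*(t - 4)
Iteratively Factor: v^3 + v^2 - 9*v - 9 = (v - 3)*(v^2 + 4*v + 3) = (v - 3)*(v + 3)*(v + 1)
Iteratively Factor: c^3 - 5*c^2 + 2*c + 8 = (c + 1)*(c^2 - 6*c + 8) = (c - 4)*(c + 1)*(c - 2)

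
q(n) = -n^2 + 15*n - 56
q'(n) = 15 - 2*n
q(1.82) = -32.01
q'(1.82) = 11.36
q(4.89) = -6.56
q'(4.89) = 5.22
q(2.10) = -28.91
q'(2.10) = 10.80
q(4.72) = -7.48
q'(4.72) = 5.56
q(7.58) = 0.24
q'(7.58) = -0.16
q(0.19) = -53.19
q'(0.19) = 14.62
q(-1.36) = -78.25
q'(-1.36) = 17.72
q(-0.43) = -62.63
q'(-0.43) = 15.86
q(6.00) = -2.00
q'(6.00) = 3.00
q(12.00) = -20.00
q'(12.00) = -9.00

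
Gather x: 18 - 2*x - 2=16 - 2*x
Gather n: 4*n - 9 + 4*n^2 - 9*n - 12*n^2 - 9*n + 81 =-8*n^2 - 14*n + 72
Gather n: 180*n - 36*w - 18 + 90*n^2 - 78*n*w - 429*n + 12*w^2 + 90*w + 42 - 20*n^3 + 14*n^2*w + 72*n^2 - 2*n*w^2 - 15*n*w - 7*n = -20*n^3 + n^2*(14*w + 162) + n*(-2*w^2 - 93*w - 256) + 12*w^2 + 54*w + 24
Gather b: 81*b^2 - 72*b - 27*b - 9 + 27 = 81*b^2 - 99*b + 18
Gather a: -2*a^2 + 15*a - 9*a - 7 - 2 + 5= -2*a^2 + 6*a - 4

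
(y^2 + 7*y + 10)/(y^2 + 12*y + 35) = (y + 2)/(y + 7)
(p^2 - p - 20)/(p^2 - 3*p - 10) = (p + 4)/(p + 2)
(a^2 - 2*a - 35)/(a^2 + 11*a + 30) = (a - 7)/(a + 6)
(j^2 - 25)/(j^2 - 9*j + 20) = (j + 5)/(j - 4)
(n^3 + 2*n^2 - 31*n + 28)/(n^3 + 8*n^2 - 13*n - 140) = (n - 1)/(n + 5)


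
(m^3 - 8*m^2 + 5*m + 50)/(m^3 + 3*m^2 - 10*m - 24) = (m^2 - 10*m + 25)/(m^2 + m - 12)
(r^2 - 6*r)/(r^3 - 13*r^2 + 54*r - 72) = r/(r^2 - 7*r + 12)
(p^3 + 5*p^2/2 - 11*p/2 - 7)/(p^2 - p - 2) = p + 7/2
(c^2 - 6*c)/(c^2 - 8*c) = (c - 6)/(c - 8)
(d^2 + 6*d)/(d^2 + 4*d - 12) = d/(d - 2)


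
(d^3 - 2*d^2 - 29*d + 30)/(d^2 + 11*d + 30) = (d^2 - 7*d + 6)/(d + 6)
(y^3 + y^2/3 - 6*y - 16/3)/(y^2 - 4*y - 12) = (3*y^2 - 5*y - 8)/(3*(y - 6))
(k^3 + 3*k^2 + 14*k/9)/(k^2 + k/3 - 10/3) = k*(9*k^2 + 27*k + 14)/(3*(3*k^2 + k - 10))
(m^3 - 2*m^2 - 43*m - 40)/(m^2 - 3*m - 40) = m + 1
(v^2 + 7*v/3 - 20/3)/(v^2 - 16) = (v - 5/3)/(v - 4)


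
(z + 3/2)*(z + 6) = z^2 + 15*z/2 + 9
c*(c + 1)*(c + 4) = c^3 + 5*c^2 + 4*c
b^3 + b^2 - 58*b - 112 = (b - 8)*(b + 2)*(b + 7)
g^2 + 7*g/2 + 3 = (g + 3/2)*(g + 2)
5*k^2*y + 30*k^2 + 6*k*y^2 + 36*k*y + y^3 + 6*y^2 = (k + y)*(5*k + y)*(y + 6)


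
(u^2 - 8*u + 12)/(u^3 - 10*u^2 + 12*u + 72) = (u - 2)/(u^2 - 4*u - 12)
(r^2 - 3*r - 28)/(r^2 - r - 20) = (r - 7)/(r - 5)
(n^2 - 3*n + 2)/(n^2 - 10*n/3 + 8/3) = 3*(n - 1)/(3*n - 4)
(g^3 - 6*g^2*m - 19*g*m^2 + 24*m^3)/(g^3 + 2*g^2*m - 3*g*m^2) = (g - 8*m)/g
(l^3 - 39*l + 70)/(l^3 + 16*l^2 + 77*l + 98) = (l^2 - 7*l + 10)/(l^2 + 9*l + 14)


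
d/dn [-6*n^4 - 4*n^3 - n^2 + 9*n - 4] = -24*n^3 - 12*n^2 - 2*n + 9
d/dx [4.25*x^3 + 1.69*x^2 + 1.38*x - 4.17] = 12.75*x^2 + 3.38*x + 1.38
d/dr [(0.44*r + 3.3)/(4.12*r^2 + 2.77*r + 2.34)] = (1.8128*r^2 + 1.2188*r - (0.44*r + 3.3)*(8.24*r + 2.77) + 1.0296)/(4.12*r^2 + 2.77*r + 2.34)^2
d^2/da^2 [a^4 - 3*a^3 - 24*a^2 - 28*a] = 12*a^2 - 18*a - 48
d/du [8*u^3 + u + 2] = 24*u^2 + 1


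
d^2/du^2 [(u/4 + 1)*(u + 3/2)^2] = 3*u/2 + 7/2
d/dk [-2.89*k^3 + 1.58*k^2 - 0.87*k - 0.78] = -8.67*k^2 + 3.16*k - 0.87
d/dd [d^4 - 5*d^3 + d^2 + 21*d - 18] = 4*d^3 - 15*d^2 + 2*d + 21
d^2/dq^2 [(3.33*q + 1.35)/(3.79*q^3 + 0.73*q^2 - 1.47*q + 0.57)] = (286.994718*q^5 + 287.977086*q^4 + 100.414692*q^3 - 127.136628*q^2 - 34.504218*q + 10.291374)/(54.439939*q^9 + 31.457379*q^8 - 57.286608*q^7 + 0.549333999999998*q^6 + 31.681458*q^5 - 13.410216*q^4 - 3.152412*q^3 + 4.40667*q^2 - 1.432809*q + 0.185193)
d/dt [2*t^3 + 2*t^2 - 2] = 2*t*(3*t + 2)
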